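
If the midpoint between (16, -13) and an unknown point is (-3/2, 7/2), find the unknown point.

Using the midpoint formula: M = ((x1 + x2)/2, (y1 + y2)/2)
We know M = (-3/2, 7/2) and D = (16, -13)
For x: -3/2 = (16 + x2)/2, so x2 = 2*-3/2 - 16 = -19
For y: 7/2 = (-13 + y2)/2, so y2 = 2*7/2 - -13 = 20
B = (-19, 20)

(-19, 20)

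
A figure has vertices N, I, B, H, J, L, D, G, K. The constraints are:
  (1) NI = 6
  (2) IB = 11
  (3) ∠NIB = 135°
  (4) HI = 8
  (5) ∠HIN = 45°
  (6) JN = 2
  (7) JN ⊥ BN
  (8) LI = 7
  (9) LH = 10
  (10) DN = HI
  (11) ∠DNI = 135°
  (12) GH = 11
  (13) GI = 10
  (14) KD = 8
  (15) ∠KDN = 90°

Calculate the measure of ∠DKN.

From the given relations: DN = HI = 8.
Step 1: By the law of cosines on triangle KDN: KN² = 8² + 8² − 2·8·8·cos(90°) = 128, so KN = 8·√2.
Step 2: By the inverse law of cosines on triangle DKN: cos(∠DKN) = (8² + (8·√2)² − 8²) / (2·8·8·√2) = 128/181.02 = 0.7071, so ∠DKN = 45°.

Therefore, the measure of angle ∠DKN = 45°.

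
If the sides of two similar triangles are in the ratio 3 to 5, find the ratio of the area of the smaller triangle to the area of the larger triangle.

Area scales with the square of linear dimensions. If every length is multiplied by 3/5, then the area is multiplied by (3/5)^2 = 9/25.
The area ratio is 9:25.

9:25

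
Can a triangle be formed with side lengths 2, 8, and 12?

No.
The triangle inequality is violated: 2 + 8 = 10 ≤ 12.
These lengths cannot form a triangle.

No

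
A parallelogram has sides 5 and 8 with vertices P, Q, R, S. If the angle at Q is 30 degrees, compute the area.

The area of a parallelogram equals the product of two adjacent sides times the sine of the included angle.
This is because the height equals 8 * sin(30°) = 4.
Area = 5 * 4 = 20

20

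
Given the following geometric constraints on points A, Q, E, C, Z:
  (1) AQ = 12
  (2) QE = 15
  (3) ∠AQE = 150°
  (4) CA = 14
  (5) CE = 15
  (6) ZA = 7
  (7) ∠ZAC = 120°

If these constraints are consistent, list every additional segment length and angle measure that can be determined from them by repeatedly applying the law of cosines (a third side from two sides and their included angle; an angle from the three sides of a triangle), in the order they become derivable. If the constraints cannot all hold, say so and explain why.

The constraints are consistent. Derivable facts, in order:
After 1 step:
- AE ≈ 26.09
- CZ = 7·√7
After 2 steps:
- ∠ACE = 128.21°
- ∠ACZ = 19.11°
- ∠AEC = 24.94°
- ∠AEQ = 13.29°
- ∠AZC = 40.89°
- ∠CAE = 26.86°
- ∠EAQ = 16.71°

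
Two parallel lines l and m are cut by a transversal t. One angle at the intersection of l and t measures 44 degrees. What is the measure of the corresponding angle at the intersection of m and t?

When a transversal crosses parallel lines, angles in the same position at each intersection are called corresponding angles.
These are always equal, so the answer is 44 degrees.

44 degrees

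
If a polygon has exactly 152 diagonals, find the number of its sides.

Using d = n(n - 3)/2, we solve 152 = n(n - 3)/2.
So n(n - 3) = 304.
Testing n = 19: 19 * 16 = 304 = 304. Correct.
The polygon has 19 sides.

19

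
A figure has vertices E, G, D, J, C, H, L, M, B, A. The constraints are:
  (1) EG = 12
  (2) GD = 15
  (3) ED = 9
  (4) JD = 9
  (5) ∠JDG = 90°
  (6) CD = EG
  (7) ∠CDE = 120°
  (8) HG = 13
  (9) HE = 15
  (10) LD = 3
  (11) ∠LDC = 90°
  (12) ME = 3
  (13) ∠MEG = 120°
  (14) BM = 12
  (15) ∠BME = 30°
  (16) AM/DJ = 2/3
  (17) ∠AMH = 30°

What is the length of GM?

Step 1: By the law of cosines on triangle GEM: GM² = 12² + 3² − 2·12·3·cos(120°) = 189, so GM = 3·√21.

Therefore, the length of GM = 3·√21.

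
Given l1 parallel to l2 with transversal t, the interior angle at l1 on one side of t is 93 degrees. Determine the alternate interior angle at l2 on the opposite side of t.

Alternate interior angles are equal: 93 degrees.

93 degrees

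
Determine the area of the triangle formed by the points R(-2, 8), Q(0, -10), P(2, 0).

The Shoelace formula computes the area from vertex coordinates by summing cross products.
For vertices (-2,8), (0,-10), (2,0):
Signed sum = -2*-10 - 0*8 + 0*0 - 2*-10 + 2*8 - -2*0
= 20 + 20 + 16 = 56
Area = (1/2)|56| = 28.

28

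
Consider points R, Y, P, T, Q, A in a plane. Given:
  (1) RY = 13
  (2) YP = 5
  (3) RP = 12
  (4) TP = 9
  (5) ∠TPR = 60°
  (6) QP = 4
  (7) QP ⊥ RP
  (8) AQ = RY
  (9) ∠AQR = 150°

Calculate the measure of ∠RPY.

Step 1: By the inverse law of cosines on triangle RPY: cos(∠RPY) = (12² + 5² − 13²) / (2·12·5) = 0/120 = 0, so ∠RPY = 90°.

Therefore, the measure of angle ∠RPY = 90°.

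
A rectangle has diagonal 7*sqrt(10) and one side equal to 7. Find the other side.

The diagonal of a rectangle forms a right triangle with the two sides.
Rearranging the Pythagorean theorem: missing side = sqrt(d^2 - known^2).
= sqrt(490 - 49) = sqrt(441) = 21.

21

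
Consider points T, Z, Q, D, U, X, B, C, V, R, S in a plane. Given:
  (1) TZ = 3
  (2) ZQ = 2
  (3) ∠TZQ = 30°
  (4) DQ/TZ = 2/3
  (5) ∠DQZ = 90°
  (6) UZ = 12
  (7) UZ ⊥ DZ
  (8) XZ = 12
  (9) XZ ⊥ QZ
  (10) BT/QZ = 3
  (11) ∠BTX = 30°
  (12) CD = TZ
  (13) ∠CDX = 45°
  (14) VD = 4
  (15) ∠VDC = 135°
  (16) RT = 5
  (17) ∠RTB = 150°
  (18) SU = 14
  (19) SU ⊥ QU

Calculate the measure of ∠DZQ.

From the given relations: DQ = 2/3·TZ = 2/3·3 = 2.
Step 1: By the law of cosines on triangle ZQD: ZD² = 2² + 2² − 2·2·2·cos(90°) = 8, so ZD = 2·√2.
Step 2: By the inverse law of cosines on triangle DZQ: cos(∠DZQ) = ((2·√2)² + 2² − 2²) / (2·2·√2·2) = 8/11.31 = 0.7071, so ∠DZQ = 45°.

Therefore, the measure of angle ∠DZQ = 45°.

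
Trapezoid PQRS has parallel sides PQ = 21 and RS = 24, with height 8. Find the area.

Area of a trapezoid = (base1 + base2) * height / 2
Area = (21 + 24) * 8 / 2
Area = 45 * 8 / 2
Area = 360 / 2
Area = 180

180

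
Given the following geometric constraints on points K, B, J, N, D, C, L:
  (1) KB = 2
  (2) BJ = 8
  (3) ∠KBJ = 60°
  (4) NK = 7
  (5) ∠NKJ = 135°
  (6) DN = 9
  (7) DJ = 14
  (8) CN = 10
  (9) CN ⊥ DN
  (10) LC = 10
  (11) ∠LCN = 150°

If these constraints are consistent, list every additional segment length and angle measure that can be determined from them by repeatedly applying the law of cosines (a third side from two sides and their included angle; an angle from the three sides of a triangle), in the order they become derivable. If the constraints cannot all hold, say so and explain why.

The constraints are consistent. Derivable facts, in order:
After 1 step:
- DC = √181
- KJ = 2·√13
- NL ≈ 19.32
After 2 steps:
- JN ≈ 13.13
- ∠BJK = 13.9°
- ∠BKJ = 106.1°
- ∠CDN = 48.01°
- ∠CLN = 15°
- ∠CNL = 15°
- ∠DCN = 41.99°
After 3 steps:
- ∠DJN = 38.58°
- ∠DNJ = 75.95°
- ∠JDN = 65.47°
- ∠JNK = 22.85°
- ∠KJN = 22.15°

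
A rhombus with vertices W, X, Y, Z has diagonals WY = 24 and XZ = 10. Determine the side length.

In a rhombus, the diagonals bisect each other perpendicularly, creating four congruent right triangles.
Each triangle has legs 12 (half of 24) and 5 (half of 10).
The hypotenuse of each right triangle is a side of the rhombus:
side = sqrt(12^2 + 5^2) = sqrt(169) = 13

13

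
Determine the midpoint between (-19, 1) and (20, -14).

The midpoint is the average of the coordinates:
x: (-19 + 20)/2 = 1/2
y: (1 + -14)/2 = -13/2
Midpoint = (1/2, -13/2)

(1/2, -13/2)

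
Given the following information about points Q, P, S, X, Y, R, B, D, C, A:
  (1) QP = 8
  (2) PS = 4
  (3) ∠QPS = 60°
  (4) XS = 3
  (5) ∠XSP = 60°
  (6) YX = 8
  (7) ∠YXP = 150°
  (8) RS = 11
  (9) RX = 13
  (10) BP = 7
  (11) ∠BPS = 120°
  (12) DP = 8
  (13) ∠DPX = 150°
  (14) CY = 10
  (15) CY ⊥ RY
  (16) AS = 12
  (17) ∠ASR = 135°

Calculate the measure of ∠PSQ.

Step 1: By the law of cosines on triangle SPQ: SQ² = 4² + 8² − 2·4·8·cos(60°) = 48, so SQ = 4·√3.
Step 2: By the inverse law of cosines on triangle PSQ: cos(∠PSQ) = (4² + (4·√3)² − 8²) / (2·4·4·√3) = 0/55.43 = 0, so ∠PSQ = 90°.

Therefore, the measure of angle ∠PSQ = 90°.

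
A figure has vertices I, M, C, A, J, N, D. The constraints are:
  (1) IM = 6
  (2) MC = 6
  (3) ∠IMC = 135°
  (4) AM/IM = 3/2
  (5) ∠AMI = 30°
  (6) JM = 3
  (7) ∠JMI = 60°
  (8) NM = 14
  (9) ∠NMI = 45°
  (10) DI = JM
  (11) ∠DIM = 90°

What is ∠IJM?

Step 1: By the law of cosines on triangle JMI: JI² = 3² + 6² − 2·3·6·cos(60°) = 27, so JI = 3·√3.
Step 2: By the inverse law of cosines on triangle IJM: cos(∠IJM) = ((3·√3)² + 3² − 6²) / (2·3·√3·3) = 0/31.18 = 0, so ∠IJM = 90°.

Therefore, the measure of angle ∠IJM = 90°.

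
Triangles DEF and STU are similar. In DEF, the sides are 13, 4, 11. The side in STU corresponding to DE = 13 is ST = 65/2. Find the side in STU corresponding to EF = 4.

Since the triangles are similar, the ratio of corresponding sides is constant.
Scale factor k = ST / DE = 65/2 / 13 = 5/2
TU = k * EF = 5/2 * 4 = 10

10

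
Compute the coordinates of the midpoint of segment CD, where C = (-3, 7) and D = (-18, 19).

M = ((x₁ + x₂)/2, (y₁ + y₂)/2)
= ((-3 + -18)/2, (7 + 19)/2)
= (-21/2, 26/2) = (-21/2, 13)

(-21/2, 13)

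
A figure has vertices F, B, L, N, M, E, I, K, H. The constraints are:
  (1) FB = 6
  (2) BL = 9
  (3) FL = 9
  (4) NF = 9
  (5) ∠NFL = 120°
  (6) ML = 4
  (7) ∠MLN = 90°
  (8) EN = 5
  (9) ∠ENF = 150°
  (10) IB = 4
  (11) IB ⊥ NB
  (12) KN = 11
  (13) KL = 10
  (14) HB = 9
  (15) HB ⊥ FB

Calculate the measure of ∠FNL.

Step 1: By the law of cosines on triangle NFL: NL² = 9² + 9² − 2·9·9·cos(120°) = 243, so NL = 9·√3.
Step 2: By the inverse law of cosines on triangle FNL: cos(∠FNL) = (9² + (9·√3)² − 9²) / (2·9·9·√3) = 243/280.59 = 0.866, so ∠FNL = 30°.

Therefore, the measure of angle ∠FNL = 30°.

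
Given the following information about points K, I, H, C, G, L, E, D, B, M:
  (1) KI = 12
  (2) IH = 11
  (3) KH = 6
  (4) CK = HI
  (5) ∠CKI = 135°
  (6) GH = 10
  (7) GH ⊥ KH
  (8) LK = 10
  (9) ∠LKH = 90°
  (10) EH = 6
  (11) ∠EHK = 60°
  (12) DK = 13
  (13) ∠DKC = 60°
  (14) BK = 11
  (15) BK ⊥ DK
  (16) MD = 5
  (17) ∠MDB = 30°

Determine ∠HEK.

Step 1: By the law of cosines on triangle EHK: EK² = 6² + 6² − 2·6·6·cos(60°) = 36, so EK = 6.
Step 2: By the inverse law of cosines on triangle HEK: cos(∠HEK) = (6² + 6² − 6²) / (2·6·6) = 36/72 = 0.5, so ∠HEK = 60°.

Therefore, the measure of angle ∠HEK = 60°.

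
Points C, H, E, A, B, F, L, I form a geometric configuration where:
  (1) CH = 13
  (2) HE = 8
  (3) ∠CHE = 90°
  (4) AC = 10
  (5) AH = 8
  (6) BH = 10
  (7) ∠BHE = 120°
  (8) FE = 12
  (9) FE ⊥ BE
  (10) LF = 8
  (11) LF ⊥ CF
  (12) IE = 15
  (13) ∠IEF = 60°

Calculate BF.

Step 1: By the law of cosines on triangle BHE: BE² = 10² + 8² − 2·10·8·cos(120°) = 244, so BE = 2·√61.
Step 2: By the law of cosines on triangle BEF: BF² = (2·√61)² + 12² − 2·2·√61·12·cos(90°) = 388, so BF = 2·√97.

Therefore, the length of BF = 2·√97.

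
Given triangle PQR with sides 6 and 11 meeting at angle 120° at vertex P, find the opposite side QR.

Law of cosines: QR^2 = 6^2 + 11^2 - 2(6)(11)cos(120°) = 223, so QR = sqrt(223).

sqrt(223)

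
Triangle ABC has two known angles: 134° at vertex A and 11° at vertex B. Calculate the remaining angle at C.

angle C = 180 - 134 - 11 = 35 degrees.

35 degrees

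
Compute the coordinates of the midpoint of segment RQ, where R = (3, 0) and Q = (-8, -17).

The midpoint is the average of the coordinates:
x: (3 + -8)/2 = -5/2
y: (0 + -17)/2 = -17/2
Midpoint = (-5/2, -17/2)

(-5/2, -17/2)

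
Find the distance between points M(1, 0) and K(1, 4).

The horizontal distance is |1 - 1| = 0 and the vertical distance is |4 - 0| = 4.
By the Pythagorean theorem, d = sqrt(0^2 + 4^2) = sqrt(16) = 4.

4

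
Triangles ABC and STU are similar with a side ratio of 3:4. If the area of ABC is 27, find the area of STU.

For similar figures, the area ratio equals the square of the side ratio.
Side ratio (ABC to STU) = 3:4, so area ratio = 3^2:4^2 = 9:16.
If the area of ABC is 27, then the area of STU = 27 * (16/9) = 48.

48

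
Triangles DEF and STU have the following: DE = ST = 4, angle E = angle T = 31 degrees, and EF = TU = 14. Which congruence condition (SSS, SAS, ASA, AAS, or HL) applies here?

Consider the given information: DE = ST = 4, angle E = angle T = 31 degrees, and EF = TU = 14
This is not SSS or AAS: SSS requires all three pairs of sides, but we don't have that. AAS requires two angles and a non-included side.
The correct criterion is SAS. Two pairs of corresponding sides and the included angle are equal (Side-Angle-Side).

SAS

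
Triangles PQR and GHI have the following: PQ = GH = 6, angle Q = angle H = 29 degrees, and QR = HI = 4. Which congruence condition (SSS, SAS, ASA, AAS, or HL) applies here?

The given information provides:
PQ = GH = 6, angle Q = angle H = 29 degrees, and QR = HI = 4
This matches the SAS congruence theorem.
Two pairs of corresponding sides and the included angle are equal (Side-Angle-Side).

SAS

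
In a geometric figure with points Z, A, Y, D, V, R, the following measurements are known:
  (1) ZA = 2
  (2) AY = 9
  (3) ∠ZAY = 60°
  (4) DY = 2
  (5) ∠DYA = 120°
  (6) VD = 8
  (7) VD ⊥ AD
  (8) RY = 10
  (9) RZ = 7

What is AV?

Step 1: By the law of cosines on triangle DYA: DA² = 2² + 9² − 2·2·9·cos(120°) = 103, so DA = √103.
Step 2: By the law of cosines on triangle ADV: AV² = √103² + 8² − 2·√103·8·cos(90°) = 167, so AV = √167.

Therefore, the length of AV = √167.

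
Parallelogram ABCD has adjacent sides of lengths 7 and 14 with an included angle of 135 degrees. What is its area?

The area of a parallelogram equals the product of two adjacent sides times the sine of the included angle.
This is because the height equals 14 * sin(135°) = 7*sqrt(2).
Area = 7 * 7*sqrt(2) = 49*sqrt(2)

49*sqrt(2)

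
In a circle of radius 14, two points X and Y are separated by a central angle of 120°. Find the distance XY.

Drop a perpendicular from the center to the chord, bisecting both the chord and the central angle.
Each half-chord = r sin(θ/2) = 14 sin(60°).
The full chord = 2 × 14 × sin(60°) = 14*sqrt(3).

14*sqrt(3)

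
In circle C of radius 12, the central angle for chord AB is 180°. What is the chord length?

Chord length = 2r sin(θ/2)
= 2 × 12 × sin(180°/2)
= 2 × 12 × sin(90°)
= 24

24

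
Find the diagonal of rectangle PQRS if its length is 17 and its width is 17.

A rectangle's diagonal splits it into two right triangles, with the diagonal as the hypotenuse.
By the Pythagorean theorem, d^2 = 17^2 + 17^2 = 578.
Therefore d = sqrt(578) = 17*sqrt(2).

17*sqrt(2)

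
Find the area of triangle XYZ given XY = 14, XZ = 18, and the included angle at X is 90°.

Area = (1/2)(14)(18) sin(90°) = (1/2)(14)(18)(1) = 126

126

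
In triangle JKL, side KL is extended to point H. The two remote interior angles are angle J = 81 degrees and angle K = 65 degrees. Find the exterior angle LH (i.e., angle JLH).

The interior angle at L is 180 - 81 - 65 = 34 degrees.
The exterior angle and interior angle at L are supplementary:
Exterior angle = 180 - 34 = 146 degrees.

146 degrees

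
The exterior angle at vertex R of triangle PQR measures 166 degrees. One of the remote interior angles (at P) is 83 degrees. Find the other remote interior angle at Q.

By the exterior angle theorem: exterior angle = sum of remote interior angles.
166 = 83 + angle Q
angle Q = 166 - 83 = 83 degrees

83 degrees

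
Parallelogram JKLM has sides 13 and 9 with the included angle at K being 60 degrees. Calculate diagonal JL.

The diagonal of a parallelogram can be found by treating two adjacent sides and the diagonal as a triangle.
Applying the law of cosines with sides 13, 9 and included angle 60°:
d^2 = 169 + 81 - 234*cos(60°) = 133
d = sqrt(133)

sqrt(133)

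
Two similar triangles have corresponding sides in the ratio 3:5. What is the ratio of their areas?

The ratio of areas of similar triangles equals the square of the side ratio.
Side ratio = 3:5
Area ratio = (3/5)^2 = 9/25 = 9:25

9:25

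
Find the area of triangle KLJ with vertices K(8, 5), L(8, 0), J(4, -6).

Shoelace: Area = (1/2)|8(0--6) + 8(-6-5) + 4(5-0)| = (1/2)(20) = 10

10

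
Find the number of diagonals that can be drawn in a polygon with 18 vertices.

Each of the 18 vertices connects to 15 non-adjacent vertices via diagonals.
Total connections = 18 × 15 = 270, but each diagonal is counted twice.
Number of diagonals = 270 / 2 = 135.

135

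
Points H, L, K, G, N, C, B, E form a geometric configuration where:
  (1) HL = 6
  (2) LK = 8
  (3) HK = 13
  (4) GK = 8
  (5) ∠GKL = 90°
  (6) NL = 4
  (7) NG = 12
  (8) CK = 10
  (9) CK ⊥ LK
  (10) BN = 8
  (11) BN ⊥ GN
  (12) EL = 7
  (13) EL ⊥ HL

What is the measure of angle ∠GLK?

Step 1: By the law of cosines on triangle LKG: LG² = 8² + 8² − 2·8·8·cos(90°) = 128, so LG = 8·√2.
Step 2: By the inverse law of cosines on triangle GLK: cos(∠GLK) = ((8·√2)² + 8² − 8²) / (2·8·√2·8) = 128/181.02 = 0.7071, so ∠GLK = 45°.

Therefore, the measure of angle ∠GLK = 45°.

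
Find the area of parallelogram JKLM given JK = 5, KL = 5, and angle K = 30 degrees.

The area of a parallelogram equals the product of two adjacent sides times the sine of the included angle.
This is because the height equals 5 * sin(30°) = 5/2.
Area = 5 * 5/2 = 25/2

25/2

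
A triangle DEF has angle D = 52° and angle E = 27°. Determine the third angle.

The interior angles sum to 180°: angle F = 180 - 52 - 27 = 101°.
The triangle is obtuse (angles 52°, 27°, 101°).

101 degrees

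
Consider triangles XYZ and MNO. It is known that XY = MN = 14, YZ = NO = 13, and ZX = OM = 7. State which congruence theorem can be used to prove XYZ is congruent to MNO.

Consider the given information: XY = MN = 14, YZ = NO = 13, and ZX = OM = 7
This is not SAS or ASA: SAS requires two sides and the included angle between them. ASA requires two angles and the side between them.
The correct criterion is SSS. All three pairs of corresponding sides are equal (Side-Side-Side).

SSS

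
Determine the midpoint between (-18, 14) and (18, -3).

The midpoint is the point halfway along the segment.
Move half the horizontal distance: -18 + (18 - -18)/2 = -18 + 36/2 = 0
Move half the vertical distance: 14 + (-3 - 14)/2 = 14 + -17/2 = 11/2
Midpoint = (0, 11/2)

(0, 11/2)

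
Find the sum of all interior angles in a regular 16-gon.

The sum of interior angles of an n-sided polygon is (n - 2) * 180.
For n = 16: (16 - 2) * 180 = 14 * 180 = 2520 degrees.

2520 degrees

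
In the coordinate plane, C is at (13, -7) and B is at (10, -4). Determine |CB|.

The horizontal distance is |10 - 13| = 3 and the vertical distance is |-4 - -7| = 3.
By the Pythagorean theorem, d = sqrt(3^2 + 3^2) = sqrt(18) = 3*sqrt(2).

3*sqrt(2)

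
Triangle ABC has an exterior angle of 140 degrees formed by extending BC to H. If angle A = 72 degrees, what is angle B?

By the exterior angle theorem: exterior angle = sum of remote interior angles.
140 = 72 + angle B
angle B = 140 - 72 = 68 degrees

68 degrees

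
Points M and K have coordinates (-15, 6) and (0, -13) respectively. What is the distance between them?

d = sqrt((15)^2 + (-19)^2) = sqrt(586)

sqrt(586)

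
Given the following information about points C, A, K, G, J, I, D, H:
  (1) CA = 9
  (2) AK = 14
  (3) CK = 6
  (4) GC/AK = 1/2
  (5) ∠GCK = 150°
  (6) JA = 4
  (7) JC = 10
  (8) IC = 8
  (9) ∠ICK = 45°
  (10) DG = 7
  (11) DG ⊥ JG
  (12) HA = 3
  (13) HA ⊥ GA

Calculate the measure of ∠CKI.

Step 1: By the law of cosines on triangle KCI: KI² = 6² + 8² − 2·6·8·cos(45°) = 32.12, so KI ≈ 5.67.
Step 2: By the inverse law of cosines on triangle CKI: cos(∠CKI) = (6² + 5.67² − 8²) / (2·6·5.67) = 4.12/68.01 = 0.0605, so ∠CKI = 86.53°.

Therefore, the measure of angle ∠CKI = 86.53°.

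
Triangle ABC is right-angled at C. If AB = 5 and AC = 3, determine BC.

BC = sqrt(5^2 - 3^2) = sqrt(16) = 4

4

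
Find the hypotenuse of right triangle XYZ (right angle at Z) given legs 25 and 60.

By the Pythagorean theorem: XY^2 = XZ^2 + YZ^2
XY^2 = 25^2 + 60^2 = 625 + 3600 = 4225
XY = sqrt(4225) = 65

65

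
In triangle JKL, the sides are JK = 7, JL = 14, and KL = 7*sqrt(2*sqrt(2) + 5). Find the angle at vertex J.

cos(J) = (7² + 14² - (7*sqrt(2*sqrt(2) + 5))²) / (2 × 7 × 14) = -sqrt(2)/2, so J = arccos(-sqrt(2)/2) = 135°.

135°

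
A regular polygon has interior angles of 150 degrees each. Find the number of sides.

The exterior angle is the supplement of the interior angle: 180 - 150 = 30 degrees.
Since the exterior angles of any convex polygon sum to 360 degrees, the number of sides is 360 / 30 = 12.

12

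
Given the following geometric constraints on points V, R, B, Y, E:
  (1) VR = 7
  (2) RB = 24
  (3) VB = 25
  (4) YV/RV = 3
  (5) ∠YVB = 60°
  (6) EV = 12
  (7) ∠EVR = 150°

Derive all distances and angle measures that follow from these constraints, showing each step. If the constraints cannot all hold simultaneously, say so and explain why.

The constraints are consistent.

From the given relations:
  YV = 3·RV = 3·7 = 21

Step 1: From RV = 7, VE = 12, and ∠RVE = 150°, by the law of cosines:
  RE² = RV² + VE² - 2·RV·VE·cos(150°) = 49 + 144 + 145.5 = 338.5
  RE ≈ 18.4

Step 2: From BV = 25, VY = 21, and ∠BVY = 60°, by the law of cosines:
  BY² = BV² + VY² - 2·BV·VY·cos(60°) = 625 + 441 - 525 = 541
  BY ≈ 23.26

Step 3: From VB = 25, VR = 7, BR = 24, by the inverse law of cosines:
  cos(∠BVR) = (VB² + VR² - BR²) / (2·VB·VR)
  ∠BVR = 73.74°

Step 4: From RB = 24, RV = 7, BV = 25, by the inverse law of cosines:
  cos(∠BRV) = (RB² + RV² - BV²) / (2·RB·RV)
  ∠BRV = 90°

Step 5: From BR = 24, BV = 25, RV = 7, by the inverse law of cosines:
  cos(∠RBV) = (BR² + BV² - RV²) / (2·BR·BV)
  ∠RBV = 16.26°

Step 6: From RE = 18.4, RV = 7, EV = 12, by the inverse law of cosines:
  cos(∠ERV) = (RE² + RV² - EV²) / (2·RE·RV)
  ∠ERV = 19.03°

Step 7: From BV = 25, BY = 23.26, VY = 21, by the inverse law of cosines:
  cos(∠VBY) = (BV² + BY² - VY²) / (2·BV·BY)
  ∠VBY = 51.43°

Step 8: From YB = 23.26, YV = 21, BV = 25, by the inverse law of cosines:
  cos(∠BYV) = (YB² + YV² - BV²) / (2·YB·YV)
  ∠BYV = 68.57°

Step 9: From ER = 18.4, EV = 12, RV = 7, by the inverse law of cosines:
  cos(∠REV) = (ER² + EV² - RV²) / (2·ER·EV)
  ∠REV = 10.97°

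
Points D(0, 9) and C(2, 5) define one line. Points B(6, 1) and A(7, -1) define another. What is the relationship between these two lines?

Slope of line 1: m1 = (5 - 9)/(2 - 0) = -4/2 = -2
Slope of line 2: m2 = (-1 - 1)/(7 - 6) = -2/1 = -2
Two lines are parallel if and only if they have equal slopes (or both are vertical).
Here m1 = m2 = -2, confirming the lines are parallel.

Parallel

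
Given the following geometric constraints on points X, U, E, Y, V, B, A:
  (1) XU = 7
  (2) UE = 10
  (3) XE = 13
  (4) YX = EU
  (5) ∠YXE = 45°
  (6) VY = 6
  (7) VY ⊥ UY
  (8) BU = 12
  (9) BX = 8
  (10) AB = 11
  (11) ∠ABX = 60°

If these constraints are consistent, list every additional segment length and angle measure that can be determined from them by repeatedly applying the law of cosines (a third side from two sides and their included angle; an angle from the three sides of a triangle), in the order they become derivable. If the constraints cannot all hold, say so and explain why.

The constraints are consistent. Derivable facts, in order:
After 1 step:
- EY ≈ 9.23
- XA = √97
- ∠BUX = 39.84°
- ∠BXU = 106.07°
- ∠EUX = 98.21°
- ∠EXU = 49.58°
- ∠UBX = 34.09°
- ∠UEX = 32.2°
After 2 steps:
- ∠AXB = 75.3°
- ∠BAX = 44.7°
- ∠EYX = 84.98°
- ∠XEY = 50.02°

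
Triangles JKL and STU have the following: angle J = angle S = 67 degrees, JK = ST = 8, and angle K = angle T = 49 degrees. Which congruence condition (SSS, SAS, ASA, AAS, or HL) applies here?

The given information matches ASA: Two pairs of corresponding angles and the included side are equal (Angle-Side-Angle).

ASA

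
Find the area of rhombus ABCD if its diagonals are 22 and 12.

Area of a rhombus = (d1 * d2) / 2
Area = (22 * 12) / 2
Area = 264 / 2
Area = 132

132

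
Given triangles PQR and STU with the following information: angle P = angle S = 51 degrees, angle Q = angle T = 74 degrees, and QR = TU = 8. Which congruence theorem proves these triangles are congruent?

The given information provides:
angle P = angle S = 51 degrees, angle Q = angle T = 74 degrees, and QR = TU = 8
This matches the AAS congruence theorem.
Two pairs of corresponding angles and a non-included side are equal (Angle-Angle-Side).

AAS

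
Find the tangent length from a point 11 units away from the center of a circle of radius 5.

The tangent, radius, and line from the external point to the center form a right triangle.
The right angle is where the tangent meets the radius.
By the Pythagorean theorem: tangent² + 5² = 11²
tangent² = 121 - 25 = 96
tangent = 4*sqrt(6)

4*sqrt(6)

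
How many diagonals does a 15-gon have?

The number of diagonals in an n-gon is n(n - 3)/2.
For n = 15: 15(15 - 3)/2 = 15 × 12 / 2 = 90.

90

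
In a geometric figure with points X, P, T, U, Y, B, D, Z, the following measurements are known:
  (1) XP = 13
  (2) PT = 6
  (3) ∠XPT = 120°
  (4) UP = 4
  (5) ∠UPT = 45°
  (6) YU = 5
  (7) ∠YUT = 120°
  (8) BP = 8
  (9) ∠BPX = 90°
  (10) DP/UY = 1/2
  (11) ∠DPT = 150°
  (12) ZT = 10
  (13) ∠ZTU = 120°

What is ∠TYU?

Step 1: By the law of cosines on triangle UPT: UT² = 4² + 6² − 2·4·6·cos(45°) = 18.06, so UT ≈ 4.25.
Step 2: By the law of cosines on triangle YUT: YT² = 5² + 4.25² − 2·5·4.25·cos(120°) = 64.31, so YT ≈ 8.02.
Step 3: By the inverse law of cosines on triangle TYU: cos(∠TYU) = (8.02² + 5² − 4.25²) / (2·8.02·5) = 71.25/80.19 = 0.8885, so ∠TYU = 27.32°.

Therefore, the measure of angle ∠TYU = 27.32°.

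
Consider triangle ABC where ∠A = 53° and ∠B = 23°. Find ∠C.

By the triangle angle sum property, the three interior angles of any triangle add up to 180°.
We know angle A = 53° and angle B = 23°, so their sum is 76°.
Therefore angle C = 180° - 76° = 104°.

104 degrees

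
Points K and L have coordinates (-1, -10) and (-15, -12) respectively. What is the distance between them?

d = sqrt((-15 - -1)^2 + (-12 - -10)^2)
d = sqrt(-14^2 + -2^2)
d = sqrt(196 + 4)
d = sqrt(200) = 10*sqrt(2)

10*sqrt(2)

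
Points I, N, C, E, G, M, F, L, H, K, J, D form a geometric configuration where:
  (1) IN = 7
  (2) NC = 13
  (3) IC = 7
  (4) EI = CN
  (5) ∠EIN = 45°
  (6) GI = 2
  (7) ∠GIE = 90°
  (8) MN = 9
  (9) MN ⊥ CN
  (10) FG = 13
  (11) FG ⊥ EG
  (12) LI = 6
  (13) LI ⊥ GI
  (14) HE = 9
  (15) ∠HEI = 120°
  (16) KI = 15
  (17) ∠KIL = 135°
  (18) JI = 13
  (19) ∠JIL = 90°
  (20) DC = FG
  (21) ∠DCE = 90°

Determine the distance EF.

From the given relations: EI = CN = 13.
Step 1: By the law of cosines on triangle EIG: EG² = 13² + 2² − 2·13·2·cos(90°) = 173, so EG = √173.
Step 2: By the law of cosines on triangle EGF: EF² = √173² + 13² − 2·√173·13·cos(90°) = 342, so EF = 3·√38.

Therefore, the length of EF = 3·√38.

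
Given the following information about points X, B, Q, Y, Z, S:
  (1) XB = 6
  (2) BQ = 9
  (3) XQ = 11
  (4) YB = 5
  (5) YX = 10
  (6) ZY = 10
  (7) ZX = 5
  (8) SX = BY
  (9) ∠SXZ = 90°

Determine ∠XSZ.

From the given relations: SX = BY = 5.
Step 1: By the law of cosines on triangle SXZ: SZ² = 5² + 5² − 2·5·5·cos(90°) = 50, so SZ = 5·√2.
Step 2: By the inverse law of cosines on triangle XSZ: cos(∠XSZ) = (5² + (5·√2)² − 5²) / (2·5·5·√2) = 50/70.71 = 0.7071, so ∠XSZ = 45°.

Therefore, the measure of angle ∠XSZ = 45°.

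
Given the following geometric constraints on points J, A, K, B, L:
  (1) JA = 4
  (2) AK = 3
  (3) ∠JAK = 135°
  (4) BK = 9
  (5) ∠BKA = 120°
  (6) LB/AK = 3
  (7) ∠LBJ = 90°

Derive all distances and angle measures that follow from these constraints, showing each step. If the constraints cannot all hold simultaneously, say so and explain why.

The constraints are consistent.

From the given relations:
  LB = 3·AK = 3·3 = 9

Step 1: From JA = 4, AK = 3, and ∠JAK = 135°, by the law of cosines:
  JK² = JA² + AK² - 2·JA·AK·cos(135°) = 16 + 9 + 16.97 = 41.97
  JK ≈ 6.48

Step 2: From AK = 3, KB = 9, and ∠AKB = 120°, by the law of cosines:
  AB² = AK² + KB² - 2·AK·KB·cos(120°) = 9 + 81 + 27 = 117
  AB = 3·√13

Step 3: From JA = 4, JK = 6.48, AK = 3, by the inverse law of cosines:
  cos(∠AJK) = (JA² + JK² - AK²) / (2·JA·JK)
  ∠AJK = 19.11°

Step 4: From AB = 3·√13, AK = 3, BK = 9, by the inverse law of cosines:
  cos(∠BAK) = (AB² + AK² - BK²) / (2·AB·AK)
  ∠BAK = 46.1°

Step 5: From KA = 3, KJ = 6.48, AJ = 4, by the inverse law of cosines:
  cos(∠AKJ) = (KA² + KJ² - AJ²) / (2·KA·KJ)
  ∠AKJ = 25.89°

Step 6: From BA = 3·√13, BK = 9, AK = 3, by the inverse law of cosines:
  cos(∠ABK) = (BA² + BK² - AK²) / (2·BA·BK)
  ∠ABK = 13.9°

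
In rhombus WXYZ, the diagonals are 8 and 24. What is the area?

The diagonals of a rhombus divide it into four right triangles.
Each triangle has legs 8/ 2 = 4 and 24/2 = 12, so each has area (1/2)*4*12 = 24.
Four such triangles give total area = (d1 * d2) / 2 = 96.

96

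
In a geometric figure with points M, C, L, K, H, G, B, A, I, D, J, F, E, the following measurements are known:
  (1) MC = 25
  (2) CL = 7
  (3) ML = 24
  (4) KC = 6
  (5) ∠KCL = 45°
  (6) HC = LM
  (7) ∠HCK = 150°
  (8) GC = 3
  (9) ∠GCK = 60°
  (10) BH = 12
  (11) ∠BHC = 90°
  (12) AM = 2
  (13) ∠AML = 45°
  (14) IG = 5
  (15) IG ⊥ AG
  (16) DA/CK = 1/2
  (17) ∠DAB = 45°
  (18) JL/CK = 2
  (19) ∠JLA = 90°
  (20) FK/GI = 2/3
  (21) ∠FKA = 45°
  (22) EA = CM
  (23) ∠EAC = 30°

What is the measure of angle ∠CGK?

Step 1: By the law of cosines on triangle GCK: GK² = 3² + 6² − 2·3·6·cos(60°) = 27, so GK = 3·√3.
Step 2: By the inverse law of cosines on triangle CGK: cos(∠CGK) = (3² + (3·√3)² − 6²) / (2·3·3·√3) = 0/31.18 = 0, so ∠CGK = 90°.

Therefore, the measure of angle ∠CGK = 90°.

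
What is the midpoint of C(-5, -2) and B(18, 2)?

The midpoint is the point halfway along the segment.
Move half the horizontal distance: -5 + (18 - -5)/2 = -5 + 23/2 = 13/2
Move half the vertical distance: -2 + (2 - -2)/2 = -2 + 4/2 = 0
Midpoint = (13/2, 0)

(13/2, 0)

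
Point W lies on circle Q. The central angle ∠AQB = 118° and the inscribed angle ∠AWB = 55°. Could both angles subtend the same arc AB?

By the inscribed angle theorem, the inscribed angle for a central angle of 118° should be 118° / 2 = 59°.
The given inscribed angle is 55°, which does not equal 59°.
Therefore, no, they do not correspond to the same arc.

No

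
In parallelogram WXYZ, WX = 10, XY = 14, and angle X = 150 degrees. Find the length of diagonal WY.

The diagonal of a parallelogram can be found by treating two adjacent sides and the diagonal as a triangle.
Applying the law of cosines with sides 10, 14 and included angle 150°:
d^2 = 100 + 196 - 280*cos(150°) = 140*sqrt(3) + 296
d = 2*sqrt(35*sqrt(3) + 74)

2*sqrt(35*sqrt(3) + 74)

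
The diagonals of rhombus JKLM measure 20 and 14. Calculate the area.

The diagonals of a rhombus divide it into four right triangles.
Each triangle has legs 20/ 2 = 10 and 14/2 = 7, so each has area (1/2)*10*7 = 35.
Four such triangles give total area = (d1 * d2) / 2 = 140.

140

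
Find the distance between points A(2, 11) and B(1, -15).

The horizontal distance is |1 - 2| = 1 and the vertical distance is |-15 - 11| = 26.
By the Pythagorean theorem, d = sqrt(1^2 + 26^2) = sqrt(677).

sqrt(677)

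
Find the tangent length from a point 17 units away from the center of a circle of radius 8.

tangent = √(d² - r²) = √(17² - 8²) = √(289 - 64) = √225 = 15

15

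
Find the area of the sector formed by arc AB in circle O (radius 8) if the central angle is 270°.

Sector area = π(8²)(3/4) = 48*pi

48*pi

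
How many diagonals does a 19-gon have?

The number of diagonals in an n-gon is n(n - 3)/2.
For n = 19: 19(19 - 3)/2 = 19 × 16 / 2 = 152.

152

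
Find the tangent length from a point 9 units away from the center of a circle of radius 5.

Let T be the point of tangency. Then OT ⊥ AT (radius ⊥ tangent).
In right triangle OTA: OA² = OT² + AT²
9² = 5² + AT²
AT² = 56, AT = 2*sqrt(14)

2*sqrt(14)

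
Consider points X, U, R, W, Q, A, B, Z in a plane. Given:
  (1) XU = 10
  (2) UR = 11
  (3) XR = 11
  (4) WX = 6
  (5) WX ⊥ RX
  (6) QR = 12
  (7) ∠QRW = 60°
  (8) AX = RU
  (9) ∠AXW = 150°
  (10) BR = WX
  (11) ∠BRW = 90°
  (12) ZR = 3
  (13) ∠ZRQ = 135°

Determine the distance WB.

From the given relations: BR = WX = 6.
Step 1: By the law of cosines on triangle RXW: RW² = 11² + 6² − 2·11·6·cos(90°) = 157, so RW = √157.
Step 2: By the law of cosines on triangle WRB: WB² = √157² + 6² − 2·√157·6·cos(90°) = 193, so WB = √193.

Therefore, the length of WB = √193.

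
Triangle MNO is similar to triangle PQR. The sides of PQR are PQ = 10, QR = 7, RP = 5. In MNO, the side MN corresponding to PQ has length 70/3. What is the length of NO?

k = 70/3/10 = 7/3. NO = 7/3 * 7 = 49/3.

49/3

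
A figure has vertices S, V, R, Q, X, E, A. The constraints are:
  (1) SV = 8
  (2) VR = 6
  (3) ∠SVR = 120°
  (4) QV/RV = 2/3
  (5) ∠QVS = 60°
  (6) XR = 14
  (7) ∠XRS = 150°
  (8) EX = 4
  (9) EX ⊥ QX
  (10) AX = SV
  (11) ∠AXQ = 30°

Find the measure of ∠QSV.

From the given relations: QV = 2/3·RV = 2/3·6 = 4.
Step 1: By the law of cosines on triangle SVQ: SQ² = 8² + 4² − 2·8·4·cos(60°) = 48, so SQ = 4·√3.
Step 2: By the inverse law of cosines on triangle QSV: cos(∠QSV) = ((4·√3)² + 8² − 4²) / (2·4·√3·8) = 96/110.85 = 0.866, so ∠QSV = 30°.

Therefore, the measure of angle ∠QSV = 30°.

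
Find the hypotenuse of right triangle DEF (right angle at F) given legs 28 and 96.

In a right triangle, the square of the hypotenuse equals the sum of the squares of the two legs.
The legs are 28 and 96, so the hypotenuse = sqrt(784 + 9216) = sqrt(10000) = 100.

100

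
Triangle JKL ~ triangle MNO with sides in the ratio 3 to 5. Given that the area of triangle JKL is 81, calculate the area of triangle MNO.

For similar figures, the area ratio equals the square of the side ratio.
Side ratio (JKL to MNO) = 3:5, so area ratio = 3^2:5^2 = 9:25.
If the area of JKL is 81, then the area of MNO = 81 * (25/9) = 225.

225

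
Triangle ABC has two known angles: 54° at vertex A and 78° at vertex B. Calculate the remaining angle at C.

angle C = 180 - 54 - 78 = 48 degrees.

48 degrees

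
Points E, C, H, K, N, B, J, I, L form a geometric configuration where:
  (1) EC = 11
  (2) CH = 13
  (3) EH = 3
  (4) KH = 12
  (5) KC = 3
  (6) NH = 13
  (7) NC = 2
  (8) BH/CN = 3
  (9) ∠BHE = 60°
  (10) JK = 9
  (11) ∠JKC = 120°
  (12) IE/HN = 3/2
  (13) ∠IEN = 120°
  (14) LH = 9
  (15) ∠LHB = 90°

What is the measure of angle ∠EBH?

From the given relations: BH = 3·CN = 3·2 = 6.
Step 1: By the law of cosines on triangle BHE: BE² = 6² + 3² − 2·6·3·cos(60°) = 27, so BE = 3·√3.
Step 2: By the inverse law of cosines on triangle EBH: cos(∠EBH) = ((3·√3)² + 6² − 3²) / (2·3·√3·6) = 54/62.35 = 0.866, so ∠EBH = 30°.

Therefore, the measure of angle ∠EBH = 30°.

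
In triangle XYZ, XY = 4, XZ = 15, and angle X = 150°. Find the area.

Area = (1/2)(4)(15) sin(150°) = (1/2)(4)(15)(1/2) = 15

15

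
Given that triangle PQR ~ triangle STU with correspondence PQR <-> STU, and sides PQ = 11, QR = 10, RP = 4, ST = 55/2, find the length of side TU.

k = 55/2/11 = 5/2. TU = 5/2 * 10 = 25.

25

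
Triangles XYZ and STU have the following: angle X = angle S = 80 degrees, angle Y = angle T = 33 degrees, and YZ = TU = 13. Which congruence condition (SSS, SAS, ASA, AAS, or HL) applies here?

The given information provides:
angle X = angle S = 80 degrees, angle Y = angle T = 33 degrees, and YZ = TU = 13
This matches the AAS congruence theorem.
Two pairs of corresponding angles and a non-included side are equal (Angle-Angle-Side).

AAS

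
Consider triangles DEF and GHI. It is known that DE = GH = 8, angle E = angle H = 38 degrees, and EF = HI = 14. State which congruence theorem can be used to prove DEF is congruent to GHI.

The given information matches SAS: Two pairs of corresponding sides and the included angle are equal (Side-Angle-Side).

SAS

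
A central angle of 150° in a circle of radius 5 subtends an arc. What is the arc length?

Arc length = 2πr × θ/360
= 2π × 5 × 5/12
= 25*pi/6

25*pi/6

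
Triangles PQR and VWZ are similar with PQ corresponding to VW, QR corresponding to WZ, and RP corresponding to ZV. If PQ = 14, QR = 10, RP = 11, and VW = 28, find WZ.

k = 28/14 = 2. WZ = 2 * 10 = 20.

20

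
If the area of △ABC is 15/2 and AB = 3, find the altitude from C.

Area = (1/2) * base * height
height = 2 * Area / base
height = 2 * 15/2 / 3
height = 15 / 3
height = 5

5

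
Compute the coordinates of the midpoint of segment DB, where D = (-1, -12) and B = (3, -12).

The midpoint is the point halfway along the segment.
Move half the horizontal distance: -1 + (3 - -1)/2 = -1 + 4/2 = 1
Move half the vertical distance: -12 + (-12 - -12)/2 = -12 + 0/2 = -12
Midpoint = (1, -12)

(1, -12)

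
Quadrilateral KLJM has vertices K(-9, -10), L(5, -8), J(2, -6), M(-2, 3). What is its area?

Using the Shoelace formula for a quadrilateral (vertices in order):
Area = (1/2)|sum of (x_i * y_(i+1) - x_(i+1) * y_i)|
Terms: (-9*-8 - 5*-10) = 122, (5*-6 - 2*-8) = -14, (2*3 - -2*-6) = -6, (-2*-10 - -9*3) = 47
Sum = 149
Area = (1/2)(149) = 149/2

149/2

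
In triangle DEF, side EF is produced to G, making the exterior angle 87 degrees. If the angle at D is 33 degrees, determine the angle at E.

angle E = 87 - 33 = 54 degrees (exterior angle theorem).

54 degrees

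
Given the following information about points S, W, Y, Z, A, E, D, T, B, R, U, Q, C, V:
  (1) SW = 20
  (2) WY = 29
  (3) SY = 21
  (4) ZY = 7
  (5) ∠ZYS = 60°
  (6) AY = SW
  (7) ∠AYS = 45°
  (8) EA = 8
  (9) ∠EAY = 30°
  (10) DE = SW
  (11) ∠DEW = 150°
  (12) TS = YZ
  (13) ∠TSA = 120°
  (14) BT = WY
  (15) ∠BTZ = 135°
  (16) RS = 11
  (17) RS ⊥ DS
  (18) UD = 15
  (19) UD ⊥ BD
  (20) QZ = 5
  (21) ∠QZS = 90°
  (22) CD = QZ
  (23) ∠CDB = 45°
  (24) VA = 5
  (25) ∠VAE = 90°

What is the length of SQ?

Step 1: By the law of cosines on triangle ZYS: ZS² = 7² + 21² − 2·7·21·cos(60°) = 343, so ZS = 7·√7.
Step 2: By the law of cosines on triangle SZQ: SQ² = (7·√7)² + 5² − 2·7·√7·5·cos(90°) = 368, so SQ = 4·√23.

Therefore, the length of SQ = 4·√23.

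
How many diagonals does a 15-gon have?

The number of diagonals in an n-gon is n(n - 3)/2.
For n = 15: 15(15 - 3)/2 = 15 × 12 / 2 = 90.

90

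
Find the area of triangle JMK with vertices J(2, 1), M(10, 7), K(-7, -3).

The Shoelace formula computes the area from vertex coordinates by summing cross products.
For vertices (2,1), (10,7), (-7,-3):
Signed sum = 2*7 - 10*1 + 10*-3 - -7*7 + -7*1 - 2*-3
= 4 + 19 + -1 = 22
Area = (1/2)|22| = 11.

11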